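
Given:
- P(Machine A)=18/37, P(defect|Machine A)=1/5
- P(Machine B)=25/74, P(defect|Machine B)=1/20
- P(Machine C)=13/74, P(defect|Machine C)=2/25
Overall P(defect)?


P(B) = Σ P(B|Aᵢ)×P(Aᵢ)
  1/5×18/37 = 18/185
  1/20×25/74 = 5/296
  2/25×13/74 = 13/925
Sum = 949/7400

P(defect) = 949/7400 ≈ 12.82%


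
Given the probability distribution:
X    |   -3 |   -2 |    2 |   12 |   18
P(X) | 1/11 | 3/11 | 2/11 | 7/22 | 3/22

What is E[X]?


E[X] = Σ x·P(X=x)
= (-3)×(1/11) + (-2)×(3/11) + (2)×(2/11) + (12)×(7/22) + (18)×(3/22)
= 64/11

E[X] = 64/11


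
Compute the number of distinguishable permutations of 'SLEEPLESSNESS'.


Letters: 13, freq: {'S': 5, 'L': 2, 'E': 4, 'P': 1, 'N': 1}
13!/(5!×2!×4!×1!×1!) = 6227020800/5760 = 1081080

1081080


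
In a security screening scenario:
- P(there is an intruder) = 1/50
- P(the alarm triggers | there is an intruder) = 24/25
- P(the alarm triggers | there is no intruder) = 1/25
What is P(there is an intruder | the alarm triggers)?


Using Bayes' theorem:
P(A|B) = P(B|A)·P(A) / P(B)

P(the alarm triggers) = 24/25 × 1/50 + 1/25 × 49/50
= 12/625 + 49/1250 = 73/1250

P(there is an intruder|the alarm triggers) = (12/625) / (73/1250) = 24/73

P(there is an intruder|the alarm triggers) = 24/73 ≈ 32.88%


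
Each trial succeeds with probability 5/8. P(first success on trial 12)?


Geometric: P(X=12) = (1-p)^(k-1)×p = (3/8)^11×5/8 = 885735/68719476736

P(X=12) = 885735/68719476736 ≈ 0.00%


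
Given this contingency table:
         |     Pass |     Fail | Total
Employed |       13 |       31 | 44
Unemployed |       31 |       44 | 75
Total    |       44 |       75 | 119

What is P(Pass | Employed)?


P(Pass | Employed) = 13/(13+31) = 13/44

P(Pass|Employed) = 13/44 ≈ 29.55%


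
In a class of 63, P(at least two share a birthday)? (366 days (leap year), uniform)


P(all different) = Π(366-i)/366 for i=0..62
= 0.003452
P(match) = 1 - 0.003452 = 0.996548

P ≈ 0.9965 ≈ 99.65%


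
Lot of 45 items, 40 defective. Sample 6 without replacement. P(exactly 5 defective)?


Hypergeometric: C(40,5)×C(5,1)/C(45,6)
= 658008×5/8145060 = 54834/135751

P(X=5) = 54834/135751 ≈ 40.39%


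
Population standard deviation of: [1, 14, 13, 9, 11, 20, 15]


Mean = 83/7
  (1-83/7)²=5776/49
  (14-83/7)²=225/49
  (13-83/7)²=64/49
  (9-83/7)²=400/49
  (11-83/7)²=36/49
  (20-83/7)²=3249/49
  (15-83/7)²=484/49
Σ(x-μ)² = 1462/7
σ² = (1462/7)/7 = 1462/49

σ = √(1462/49) ≈ 5.4623


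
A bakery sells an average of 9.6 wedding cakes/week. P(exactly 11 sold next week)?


Poisson(λ=9.6): P(X=11) = e^(-λ)×λ^k/k!
= e^(-9.6) × 9.6^11 / 11!
≈ 6.772873649e-05 × 63823933055.2 / 39916800 ≈ 0.108293

P(X=11) ≈ 0.108293 ≈ 10.83%


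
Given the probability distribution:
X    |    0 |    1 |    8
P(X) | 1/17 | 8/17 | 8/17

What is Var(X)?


E[X] = 72/17
E[X²] = 520/17
Var(X) = E[X²] - (E[X])² = 520/17 - 5184/289 = 3656/289

Var(X) = 3656/289 ≈ 12.6505


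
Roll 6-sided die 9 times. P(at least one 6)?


P(no 6)^9 = (5/6)^9 = 1953125/10077696
P(≥1) = 1 - 1953125/10077696 = 8124571/10077696

P = 8124571/10077696 ≈ 80.62%


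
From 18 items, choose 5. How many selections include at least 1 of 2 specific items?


Complement: C(18,5) - C(16,5) = 8568 - 4368 = 4200

4200


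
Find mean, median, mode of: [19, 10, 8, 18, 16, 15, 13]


Sorted: [8, 10, 13, 15, 16, 18, 19]
Mean = 99/7
Median = 15
Freq: {19: 1, 10: 1, 8: 1, 18: 1, 16: 1, 15: 1, 13: 1}
Mode: No mode

Mean=99/7, Median=15, Mode=No mode


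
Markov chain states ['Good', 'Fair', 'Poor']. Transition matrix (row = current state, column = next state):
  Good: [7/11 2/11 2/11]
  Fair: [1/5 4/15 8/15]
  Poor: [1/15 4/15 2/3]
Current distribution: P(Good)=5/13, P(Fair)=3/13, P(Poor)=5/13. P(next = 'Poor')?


P(next=Poor) = Σᵢ P(now=i)×P(i→Poor)
= 5/13×2/11 + 3/13×8/15 + 5/13×2/3
= 10/143 + 8/65 + 10/39 = 964/2145

P = 964/2145 ≈ 0.4494


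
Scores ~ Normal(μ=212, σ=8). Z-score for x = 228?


z = (x - μ)/σ = (228 - 212)/8 = 2.0

z = 2.0


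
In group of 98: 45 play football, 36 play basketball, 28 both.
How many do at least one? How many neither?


|A∪B| = 45+36-28 = 53
Neither = 98-53 = 45

At least one: 53; Neither: 45


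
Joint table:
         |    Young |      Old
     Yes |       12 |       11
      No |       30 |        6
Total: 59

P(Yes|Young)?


P(Yes|Young) = 12/(12+30) = 12/42 = 2/7

P = 2/7 ≈ 28.57%


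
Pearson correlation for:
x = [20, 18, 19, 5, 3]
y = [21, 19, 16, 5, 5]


n=5, Σx=65, Σy=66, Σxy=1106, Σx²=1119, Σy²=1108
r = (5×1106 - 65×66)/√((5×1119 - 65²)(5×1108 - 66²))
= 1240/√(1370×1184) = 1240/√1622080 ≈ 1240/1273.6090 ≈ 0.9736

r ≈ 0.9736


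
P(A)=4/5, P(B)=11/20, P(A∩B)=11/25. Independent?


P(A)×P(B) = 11/25
P(A∩B) = 11/25
Equal ✓ → Independent

Yes, independent


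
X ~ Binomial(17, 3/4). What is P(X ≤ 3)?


P(X ≤ 3) = Σ P(X=i) for i=0..3
P(X=0) = 1/17179869184
P(X=1) = 51/17179869184
P(X=2) = 153/2147483648
P(X=3) = 2295/2147483648
Sum = 4909/4294967296

P(X ≤ 3) = 4909/4294967296 ≈ 0.00%


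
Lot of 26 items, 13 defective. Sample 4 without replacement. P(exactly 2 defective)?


Hypergeometric: C(13,2)×C(13,2)/C(26,4)
= 78×78/14950 = 234/575

P(X=2) = 234/575 ≈ 40.70%


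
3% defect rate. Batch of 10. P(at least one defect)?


P(all good) = (97/100)^10 = 73742412689492826049/100000000000000000000
P(≥1 defect) = 26257587310507173951/100000000000000000000

P = 26257587310507173951/100000000000000000000 ≈ 26.26%


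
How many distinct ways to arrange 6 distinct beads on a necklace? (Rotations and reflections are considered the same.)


Free circular arrangements: rotations and reflections both identified.
(n-1)!/2 = 5!/2 = 120/2 = 60

60


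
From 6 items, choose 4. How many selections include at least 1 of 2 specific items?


Complement: C(6,4) - C(4,4) = 15 - 1 = 14

14


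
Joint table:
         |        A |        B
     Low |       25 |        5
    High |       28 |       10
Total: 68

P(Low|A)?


P(Low|A) = 25/(25+28) = 25/53

P = 25/53 ≈ 47.17%


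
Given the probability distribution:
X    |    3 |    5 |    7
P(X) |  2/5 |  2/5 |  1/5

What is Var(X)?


E[X] = 23/5
E[X²] = 117/5
Var(X) = E[X²] - (E[X])² = 117/5 - 529/25 = 56/25

Var(X) = 56/25 ≈ 2.2400


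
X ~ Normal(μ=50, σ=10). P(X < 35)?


z = (35-50)/10 = -1.5
P(Z < -1.5) = 0.0668

P(X < 35) ≈ 0.0668


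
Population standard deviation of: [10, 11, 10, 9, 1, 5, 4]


Mean = 50/7
  (10-50/7)²=400/49
  (11-50/7)²=729/49
  (10-50/7)²=400/49
  (9-50/7)²=169/49
  (1-50/7)²=1849/49
  (5-50/7)²=225/49
  (4-50/7)²=484/49
Σ(x-μ)² = 608/7
σ² = (608/7)/7 = 608/49

σ = √(608/49) ≈ 3.5225


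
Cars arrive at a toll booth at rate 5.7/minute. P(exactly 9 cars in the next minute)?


Poisson(λ=5.7): P(X=9) = e^(-λ)×λ^k/k!
= e^(-5.7) × 5.7^9 / 9!
≈ 0.003345965457 × 6351461.95538 / 362880 ≈ 0.058564

P(X=9) ≈ 0.058564 ≈ 5.86%


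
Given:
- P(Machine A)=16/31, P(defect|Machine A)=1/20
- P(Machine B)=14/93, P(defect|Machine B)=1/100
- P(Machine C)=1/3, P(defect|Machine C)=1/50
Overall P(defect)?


P(B) = Σ P(B|Aᵢ)×P(Aᵢ)
  1/20×16/31 = 4/155
  1/100×14/93 = 7/4650
  1/50×1/3 = 1/150
Sum = 79/2325

P(defect) = 79/2325 ≈ 3.40%


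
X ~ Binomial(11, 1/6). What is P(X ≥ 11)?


P(X ≥ 11) = Σ P(X=i) for i=11..11
P(X=11) = 1/362797056
Sum = 1/362797056

P(X ≥ 11) = 1/362797056 ≈ 0.00%


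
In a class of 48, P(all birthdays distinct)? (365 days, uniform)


P(all different) = Π(365-i)/365 for i=0..47
= (365/365)×(364/365)×...×(318/365)
= 0.039402

P ≈ 0.0394 ≈ 3.94%


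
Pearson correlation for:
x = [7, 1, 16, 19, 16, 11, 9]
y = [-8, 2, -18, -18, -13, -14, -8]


n=7, Σx=79, Σy=-77, Σxy=-1118, Σx²=1125, Σy²=1145
r = (7×(-1118) - 79×(-77))/√((7×1125 - 79²)(7×1145 - (-77)²))
= -1743/√(1634×2086) = -1743/√3408524 ≈ -1743/1846.2188 ≈ -0.9441

r ≈ -0.9441


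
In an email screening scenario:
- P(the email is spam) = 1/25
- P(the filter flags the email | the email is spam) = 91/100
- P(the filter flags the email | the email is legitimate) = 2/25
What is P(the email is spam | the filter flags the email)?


Using Bayes' theorem:
P(A|B) = P(B|A)·P(A) / P(B)

P(the filter flags the email) = 91/100 × 1/25 + 2/25 × 24/25
= 91/2500 + 48/625 = 283/2500

P(the email is spam|the filter flags the email) = (91/2500) / (283/2500) = 91/283

P(the email is spam|the filter flags the email) = 91/283 ≈ 32.16%


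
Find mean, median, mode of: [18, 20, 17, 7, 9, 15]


Sorted: [7, 9, 15, 17, 18, 20]
Mean = 86/6 = 43/3
Median = 16
Freq: {18: 1, 20: 1, 17: 1, 7: 1, 9: 1, 15: 1}
Mode: No mode

Mean=43/3, Median=16, Mode=No mode


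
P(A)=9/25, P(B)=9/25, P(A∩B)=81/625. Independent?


P(A)×P(B) = 81/625
P(A∩B) = 81/625
Equal ✓ → Independent

Yes, independent


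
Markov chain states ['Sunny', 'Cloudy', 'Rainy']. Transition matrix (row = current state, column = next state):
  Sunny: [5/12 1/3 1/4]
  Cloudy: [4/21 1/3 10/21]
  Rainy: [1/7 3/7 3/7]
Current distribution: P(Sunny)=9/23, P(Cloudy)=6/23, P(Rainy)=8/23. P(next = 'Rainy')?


P(next=Rainy) = Σᵢ P(now=i)×P(i→Rainy)
= 9/23×1/4 + 6/23×10/21 + 8/23×3/7
= 9/92 + 20/161 + 24/161 = 239/644

P = 239/644 ≈ 0.3711


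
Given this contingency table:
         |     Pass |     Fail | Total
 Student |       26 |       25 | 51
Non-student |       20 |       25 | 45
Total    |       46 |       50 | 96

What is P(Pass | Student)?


P(Pass | Student) = 26/(26+25) = 26/51

P(Pass|Student) = 26/51 ≈ 50.98%


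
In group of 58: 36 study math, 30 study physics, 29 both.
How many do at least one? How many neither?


|A∪B| = 36+30-29 = 37
Neither = 58-37 = 21

At least one: 37; Neither: 21


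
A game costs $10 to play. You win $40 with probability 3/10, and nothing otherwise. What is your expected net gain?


E[gain] = (40-10)×3/10 + (-10)×7/10
= 9 - 7 = 2

Expected net gain = $2 ≈ $2.00


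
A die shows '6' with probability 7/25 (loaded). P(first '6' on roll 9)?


Geometric: P(X=9) = (1-p)^(k-1)×p = (18/25)^8×7/25 = 77139724032/3814697265625

P(X=9) = 77139724032/3814697265625 ≈ 2.02%


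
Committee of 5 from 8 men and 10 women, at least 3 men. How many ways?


Count by #men:
  3M,2W: C(8,3)×C(10,2)=2520
  4M,1W: C(8,4)×C(10,1)=700
  5M,0W: C(8,5)×C(10,0)=56
Total = 3276

3276


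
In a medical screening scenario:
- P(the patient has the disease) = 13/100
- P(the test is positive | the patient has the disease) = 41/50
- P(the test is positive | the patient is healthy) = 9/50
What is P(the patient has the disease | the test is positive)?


Using Bayes' theorem:
P(A|B) = P(B|A)·P(A) / P(B)

P(the test is positive) = 41/50 × 13/100 + 9/50 × 87/100
= 533/5000 + 783/5000 = 329/1250

P(the patient has the disease|the test is positive) = (533/5000) / (329/1250) = 533/1316

P(the patient has the disease|the test is positive) = 533/1316 ≈ 40.50%


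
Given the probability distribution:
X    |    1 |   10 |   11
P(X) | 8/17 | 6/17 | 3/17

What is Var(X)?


E[X] = 101/17
E[X²] = 971/17
Var(X) = E[X²] - (E[X])² = 971/17 - 10201/289 = 6306/289

Var(X) = 6306/289 ≈ 21.8201


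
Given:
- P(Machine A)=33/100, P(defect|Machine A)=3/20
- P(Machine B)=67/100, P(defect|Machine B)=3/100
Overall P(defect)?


P(B) = Σ P(B|Aᵢ)×P(Aᵢ)
  3/20×33/100 = 99/2000
  3/100×67/100 = 201/10000
Sum = 87/1250

P(defect) = 87/1250 ≈ 6.96%


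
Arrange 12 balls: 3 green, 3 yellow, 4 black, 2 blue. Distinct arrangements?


12!/(3!×3!×4!×2!) = 277200

277200


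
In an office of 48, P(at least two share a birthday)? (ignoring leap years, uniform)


P(all different) = Π(365-i)/365 for i=0..47
= 0.039402
P(match) = 1 - 0.039402 = 0.960598

P ≈ 0.9606 ≈ 96.06%


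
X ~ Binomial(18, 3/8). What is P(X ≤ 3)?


P(X ≤ 3) = Σ P(X=i) for i=0..3
P(X=0) = 3814697265625/18014398509481984
P(X=1) = 20599365234375/9007199254740992
P(X=2) = 210113525390625/18014398509481984
P(X=3) = 42022705078125/1125899906842624
Sum = 115936279296875/2251799813685248

P(X ≤ 3) = 115936279296875/2251799813685248 ≈ 5.15%


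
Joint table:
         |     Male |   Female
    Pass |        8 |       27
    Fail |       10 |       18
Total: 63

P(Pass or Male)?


P(Pass∨Male) = P(Pass) + P(Male) - P(Pass∧Male)
= (35 + 18 - 8)/63 = 45/63 = 5/7

P = 5/7 ≈ 71.43%


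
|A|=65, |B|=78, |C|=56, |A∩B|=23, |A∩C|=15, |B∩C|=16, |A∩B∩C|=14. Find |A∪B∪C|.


|A∪B∪C| = 65+78+56-23-15-16+14 = 159

|A∪B∪C| = 159


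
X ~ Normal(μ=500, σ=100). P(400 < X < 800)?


z₁=(400-500)/100=-1.0, z₂=(800-500)/100=3.0
P = Φ(3.0) - Φ(-1.0) = 0.998650 - 0.158655 = 0.839995 ≈ 0.8400

P(400 < X < 800) ≈ 0.8400


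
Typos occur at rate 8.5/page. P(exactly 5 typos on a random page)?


Poisson(λ=8.5): P(X=5) = e^(-λ)×λ^k/k!
= e^(-8.5) × 8.5^5 / 5!
≈ 0.000203468369 × 44370.53125 / 120 ≈ 0.075233

P(X=5) ≈ 0.075233 ≈ 7.52%


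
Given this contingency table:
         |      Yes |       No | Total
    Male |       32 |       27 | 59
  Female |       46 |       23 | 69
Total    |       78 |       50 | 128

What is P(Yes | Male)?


P(Yes | Male) = 32/(32+27) = 32/59

P(Yes|Male) = 32/59 ≈ 54.24%


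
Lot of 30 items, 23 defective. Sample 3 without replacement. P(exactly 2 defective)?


Hypergeometric: C(23,2)×C(7,1)/C(30,3)
= 253×7/4060 = 253/580

P(X=2) = 253/580 ≈ 43.62%


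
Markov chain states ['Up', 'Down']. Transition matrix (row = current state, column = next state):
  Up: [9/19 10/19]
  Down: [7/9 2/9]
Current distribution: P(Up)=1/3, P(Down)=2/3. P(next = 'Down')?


P(next=Down) = Σᵢ P(now=i)×P(i→Down)
= 1/3×10/19 + 2/3×2/9
= 10/57 + 4/27 = 166/513

P = 166/513 ≈ 0.3236


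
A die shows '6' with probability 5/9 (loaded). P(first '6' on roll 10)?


Geometric: P(X=10) = (1-p)^(k-1)×p = (4/9)^9×5/9 = 1310720/3486784401

P(X=10) = 1310720/3486784401 ≈ 0.04%


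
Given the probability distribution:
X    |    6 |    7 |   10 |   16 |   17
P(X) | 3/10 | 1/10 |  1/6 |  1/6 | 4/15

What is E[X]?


E[X] = Σ x·P(X=x)
= (6)×(3/10) + (7)×(1/10) + (10)×(1/6) + (16)×(1/6) + (17)×(4/15)
= 341/30

E[X] = 341/30


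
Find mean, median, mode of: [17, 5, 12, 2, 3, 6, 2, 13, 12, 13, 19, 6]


Sorted: [2, 2, 3, 5, 6, 6, 12, 12, 13, 13, 17, 19]
Mean = 110/12 = 55/6
Median = 9
Freq: {17: 1, 5: 1, 12: 2, 2: 2, 3: 1, 6: 2, 13: 2, 19: 1}
Mode: [2, 6, 12, 13]

Mean=55/6, Median=9, Mode=[2, 6, 12, 13]


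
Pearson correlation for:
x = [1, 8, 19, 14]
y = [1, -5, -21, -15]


n=4, Σx=42, Σy=-40, Σxy=-648, Σx²=622, Σy²=692
r = (4×(-648) - 42×(-40))/√((4×622 - 42²)(4×692 - (-40)²))
= -912/√(724×1168) = -912/√845632 ≈ -912/919.5825 ≈ -0.9918

r ≈ -0.9918


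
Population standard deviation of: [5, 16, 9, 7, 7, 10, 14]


Mean = 68/7
  (5-68/7)²=1089/49
  (16-68/7)²=1936/49
  (9-68/7)²=25/49
  (7-68/7)²=361/49
  (7-68/7)²=361/49
  (10-68/7)²=4/49
  (14-68/7)²=900/49
Σ(x-μ)² = 668/7
σ² = (668/7)/7 = 668/49

σ = √(668/49) ≈ 3.6922


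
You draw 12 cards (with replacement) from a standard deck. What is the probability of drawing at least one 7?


P(not a 7) = 48/52 = 12/13
P(none in 12 draws) = (12/13)^12 = 8916100448256/23298085122481
P(≥1 7) = 1 - 8916100448256/23298085122481 = 14381984674225/23298085122481

P = 14381984674225/23298085122481 ≈ 61.73%


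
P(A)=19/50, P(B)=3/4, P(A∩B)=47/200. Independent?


P(A)×P(B) = 57/200
P(A∩B) = 47/200
Not equal → NOT independent

No, not independent


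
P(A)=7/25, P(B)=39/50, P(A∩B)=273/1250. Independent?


P(A)×P(B) = 273/1250
P(A∩B) = 273/1250
Equal ✓ → Independent

Yes, independent


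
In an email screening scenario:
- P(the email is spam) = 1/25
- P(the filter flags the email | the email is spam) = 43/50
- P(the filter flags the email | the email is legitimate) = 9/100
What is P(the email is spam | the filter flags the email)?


Using Bayes' theorem:
P(A|B) = P(B|A)·P(A) / P(B)

P(the filter flags the email) = 43/50 × 1/25 + 9/100 × 24/25
= 43/1250 + 54/625 = 151/1250

P(the email is spam|the filter flags the email) = (43/1250) / (151/1250) = 43/151

P(the email is spam|the filter flags the email) = 43/151 ≈ 28.48%


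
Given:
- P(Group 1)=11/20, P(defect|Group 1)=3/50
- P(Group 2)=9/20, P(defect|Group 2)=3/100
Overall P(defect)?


P(B) = Σ P(B|Aᵢ)×P(Aᵢ)
  3/50×11/20 = 33/1000
  3/100×9/20 = 27/2000
Sum = 93/2000

P(defect) = 93/2000 ≈ 4.65%


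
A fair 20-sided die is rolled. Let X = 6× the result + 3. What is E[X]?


E[die] = (1+20)/2 = 21/2
E[X] = 6×21/2 + 3 = 66

E[X] = 66


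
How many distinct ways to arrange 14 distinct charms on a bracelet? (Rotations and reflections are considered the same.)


Free circular arrangements: rotations and reflections both identified.
(n-1)!/2 = 13!/2 = 6227020800/2 = 3113510400

3113510400


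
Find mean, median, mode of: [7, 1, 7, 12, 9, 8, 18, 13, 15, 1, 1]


Sorted: [1, 1, 1, 7, 7, 8, 9, 12, 13, 15, 18]
Mean = 92/11
Median = 8
Freq: {7: 2, 1: 3, 12: 1, 9: 1, 8: 1, 18: 1, 13: 1, 15: 1}
Mode: [1]

Mean=92/11, Median=8, Mode=1


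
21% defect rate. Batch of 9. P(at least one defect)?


P(all good) = (79/100)^9 = 119851595982618319/1000000000000000000
P(≥1 defect) = 880148404017381681/1000000000000000000

P = 880148404017381681/1000000000000000000 ≈ 88.01%


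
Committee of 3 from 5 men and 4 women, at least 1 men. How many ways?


Count by #men:
  1M,2W: C(5,1)×C(4,2)=30
  2M,1W: C(5,2)×C(4,1)=40
  3M,0W: C(5,3)×C(4,0)=10
Total = 80

80


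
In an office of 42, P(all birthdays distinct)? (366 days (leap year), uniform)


P(all different) = Π(366-i)/366 for i=0..41
= (366/366)×(365/366)×...×(325/366)
= 0.086572

P ≈ 0.0866 ≈ 8.66%


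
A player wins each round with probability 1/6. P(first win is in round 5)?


Geometric: P(X=5) = (1-p)^(k-1)×p = (5/6)^4×1/6 = 625/7776

P(X=5) = 625/7776 ≈ 8.04%


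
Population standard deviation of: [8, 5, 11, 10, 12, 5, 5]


Mean = 56/7 = 8
  (8-8)²=0
  (5-8)²=9
  (11-8)²=9
  (10-8)²=4
  (12-8)²=16
  (5-8)²=9
  (5-8)²=9
Σ(x-μ)² = 56
σ² = 56/7 = 8

σ = √(8) ≈ 2.8284


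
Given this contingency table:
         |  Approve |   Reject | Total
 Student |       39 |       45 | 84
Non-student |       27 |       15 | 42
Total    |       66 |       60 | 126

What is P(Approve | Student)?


P(Approve | Student) = 39/(39+45) = 39/84 = 13/28

P(Approve|Student) = 13/28 ≈ 46.43%


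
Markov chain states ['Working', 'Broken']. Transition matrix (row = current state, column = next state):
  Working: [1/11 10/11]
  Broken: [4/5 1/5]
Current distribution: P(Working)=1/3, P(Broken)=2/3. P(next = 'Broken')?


P(next=Broken) = Σᵢ P(now=i)×P(i→Broken)
= 1/3×10/11 + 2/3×1/5
= 10/33 + 2/15 = 24/55

P = 24/55 ≈ 0.4364


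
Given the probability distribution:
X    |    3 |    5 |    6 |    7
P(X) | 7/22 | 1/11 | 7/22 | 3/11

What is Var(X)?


E[X] = 115/22
E[X²] = 659/22
Var(X) = E[X²] - (E[X])² = 659/22 - 13225/484 = 1273/484

Var(X) = 1273/484 ≈ 2.6302


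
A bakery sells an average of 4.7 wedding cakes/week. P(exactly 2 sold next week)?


Poisson(λ=4.7): P(X=2) = e^(-λ)×λ^k/k!
= e^(-4.7) × 4.7^2 / 2!
≈ 0.009095277102 × 22.09 / 2 ≈ 0.100457

P(X=2) ≈ 0.100457 ≈ 10.05%


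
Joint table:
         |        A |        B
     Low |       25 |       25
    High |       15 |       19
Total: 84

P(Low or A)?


P(Low∨A) = P(Low) + P(A) - P(Low∧A)
= (50 + 40 - 25)/84 = 65/84

P = 65/84 ≈ 77.38%


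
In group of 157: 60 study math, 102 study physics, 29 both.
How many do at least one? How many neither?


|A∪B| = 60+102-29 = 133
Neither = 157-133 = 24

At least one: 133; Neither: 24


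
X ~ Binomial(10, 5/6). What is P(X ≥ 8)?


P(X ≥ 8) = Σ P(X=i) for i=8..10
P(X=8) = 1953125/6718464
P(X=9) = 9765625/30233088
P(X=10) = 9765625/60466176
Sum = 1953125/2519424

P(X ≥ 8) = 1953125/2519424 ≈ 77.52%


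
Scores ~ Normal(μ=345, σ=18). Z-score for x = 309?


z = (x - μ)/σ = (309 - 345)/18 = -2.0

z = -2.0


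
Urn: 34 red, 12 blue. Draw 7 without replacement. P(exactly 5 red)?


Hypergeometric: C(34,5)×C(12,2)/C(46,7)
= 278256×66/53524680 = 69564/202745

P(X=5) = 69564/202745 ≈ 34.31%


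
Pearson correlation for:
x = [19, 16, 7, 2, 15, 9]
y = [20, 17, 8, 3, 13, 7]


n=6, Σx=68, Σy=68, Σxy=972, Σx²=976, Σy²=980
r = (6×972 - 68×68)/√((6×976 - 68²)(6×980 - 68²))
= 1208/√(1232×1256) = 1208/√1547392 ≈ 1208/1243.9421 ≈ 0.9711

r ≈ 0.9711


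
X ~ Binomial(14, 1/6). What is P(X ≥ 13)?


P(X ≥ 13) = Σ P(X=i) for i=13..14
P(X=13) = 35/39182082048
P(X=14) = 1/78364164096
Sum = 71/78364164096

P(X ≥ 13) = 71/78364164096 ≈ 0.00%


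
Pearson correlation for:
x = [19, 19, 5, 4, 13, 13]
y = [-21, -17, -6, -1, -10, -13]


n=6, Σx=73, Σy=-68, Σxy=-1055, Σx²=1101, Σy²=1036
r = (6×(-1055) - 73×(-68))/√((6×1101 - 73²)(6×1036 - (-68)²))
= -1366/√(1277×1592) = -1366/√2032984 ≈ -1366/1425.8275 ≈ -0.9580

r ≈ -0.9580


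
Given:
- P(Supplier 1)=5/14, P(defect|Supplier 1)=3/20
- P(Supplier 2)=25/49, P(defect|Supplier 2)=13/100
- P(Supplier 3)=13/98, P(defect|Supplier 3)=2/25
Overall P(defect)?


P(B) = Σ P(B|Aᵢ)×P(Aᵢ)
  3/20×5/14 = 3/56
  13/100×25/49 = 13/196
  2/25×13/98 = 13/1225
Sum = 1279/9800

P(defect) = 1279/9800 ≈ 13.05%


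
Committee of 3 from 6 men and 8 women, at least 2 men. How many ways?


Count by #men:
  2M,1W: C(6,2)×C(8,1)=120
  3M,0W: C(6,3)×C(8,0)=20
Total = 140

140


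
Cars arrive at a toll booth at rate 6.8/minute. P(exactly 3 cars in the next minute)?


Poisson(λ=6.8): P(X=3) = e^(-λ)×λ^k/k!
= e^(-6.8) × 6.8^3 / 3!
≈ 0.001113775148 × 314.432 / 6 ≈ 0.058368

P(X=3) ≈ 0.058368 ≈ 5.84%


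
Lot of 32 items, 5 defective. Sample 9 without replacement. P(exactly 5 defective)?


Hypergeometric: C(5,5)×C(27,4)/C(32,9)
= 1×17550/28048800 = 9/14384

P(X=5) = 9/14384 ≈ 0.06%


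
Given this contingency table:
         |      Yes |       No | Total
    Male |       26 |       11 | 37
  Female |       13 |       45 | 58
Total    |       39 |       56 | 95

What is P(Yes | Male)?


P(Yes | Male) = 26/(26+11) = 26/37

P(Yes|Male) = 26/37 ≈ 70.27%


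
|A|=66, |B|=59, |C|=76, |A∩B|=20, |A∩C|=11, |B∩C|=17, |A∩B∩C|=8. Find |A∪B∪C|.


|A∪B∪C| = 66+59+76-20-11-17+8 = 161

|A∪B∪C| = 161


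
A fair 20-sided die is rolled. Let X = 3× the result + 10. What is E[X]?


E[die] = (1+20)/2 = 21/2
E[X] = 3×21/2 + 10 = 83/2

E[X] = 83/2


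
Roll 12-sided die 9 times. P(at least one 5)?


P(no 5)^9 = (11/12)^9 = 2357947691/5159780352
P(≥1) = 1 - 2357947691/5159780352 = 2801832661/5159780352

P = 2801832661/5159780352 ≈ 54.30%


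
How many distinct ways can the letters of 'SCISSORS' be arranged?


Letters: 8, freq: {'S': 4, 'C': 1, 'I': 1, 'O': 1, 'R': 1}
8!/(4!×1!×1!×1!×1!) = 40320/24 = 1680

1680


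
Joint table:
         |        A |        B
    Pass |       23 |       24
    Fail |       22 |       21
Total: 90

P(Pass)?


P(Pass) = (23+24)/90 = 47/90

P(Pass) = 47/90 ≈ 52.22%


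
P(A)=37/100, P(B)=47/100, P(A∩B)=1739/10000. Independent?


P(A)×P(B) = 1739/10000
P(A∩B) = 1739/10000
Equal ✓ → Independent

Yes, independent


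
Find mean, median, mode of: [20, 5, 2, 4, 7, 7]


Sorted: [2, 4, 5, 7, 7, 20]
Mean = 45/6 = 15/2
Median = 6
Freq: {20: 1, 5: 1, 2: 1, 4: 1, 7: 2}
Mode: [7]

Mean=15/2, Median=6, Mode=7


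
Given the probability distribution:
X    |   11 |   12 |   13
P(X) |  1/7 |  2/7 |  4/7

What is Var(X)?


E[X] = 87/7
E[X²] = 155
Var(X) = E[X²] - (E[X])² = 155 - 7569/49 = 26/49

Var(X) = 26/49 ≈ 0.5306


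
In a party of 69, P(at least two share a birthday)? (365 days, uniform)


P(all different) = Π(365-i)/365 for i=0..68
= 0.001036
P(match) = 1 - 0.001036 = 0.998964

P ≈ 0.9990 ≈ 99.90%


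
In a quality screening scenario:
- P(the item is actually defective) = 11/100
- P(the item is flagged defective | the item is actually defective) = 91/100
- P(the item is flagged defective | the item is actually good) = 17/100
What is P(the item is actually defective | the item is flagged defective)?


Using Bayes' theorem:
P(A|B) = P(B|A)·P(A) / P(B)

P(the item is flagged defective) = 91/100 × 11/100 + 17/100 × 89/100
= 1001/10000 + 1513/10000 = 1257/5000

P(the item is actually defective|the item is flagged defective) = (1001/10000) / (1257/5000) = 1001/2514

P(the item is actually defective|the item is flagged defective) = 1001/2514 ≈ 39.82%


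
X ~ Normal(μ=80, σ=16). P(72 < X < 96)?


z₁=(72-80)/16=-0.5, z₂=(96-80)/16=1.0
P = Φ(1.0) - Φ(-0.5) = 0.841345 - 0.308538 = 0.532807 ≈ 0.5328

P(72 < X < 96) ≈ 0.5328


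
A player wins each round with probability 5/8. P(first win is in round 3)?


Geometric: P(X=3) = (1-p)^(k-1)×p = (3/8)^2×5/8 = 45/512

P(X=3) = 45/512 ≈ 8.79%


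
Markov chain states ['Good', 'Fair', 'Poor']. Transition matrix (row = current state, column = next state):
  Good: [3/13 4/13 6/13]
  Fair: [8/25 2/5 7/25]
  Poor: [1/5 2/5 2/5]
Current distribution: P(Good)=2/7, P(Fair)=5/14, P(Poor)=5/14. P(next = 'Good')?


P(next=Good) = Σᵢ P(now=i)×P(i→Good)
= 2/7×3/13 + 5/14×8/25 + 5/14×1/5
= 6/91 + 4/35 + 1/14 = 229/910

P = 229/910 ≈ 0.2516


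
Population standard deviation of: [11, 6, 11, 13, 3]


Mean = 44/5
  (11-44/5)²=121/25
  (6-44/5)²=196/25
  (11-44/5)²=121/25
  (13-44/5)²=441/25
  (3-44/5)²=841/25
Σ(x-μ)² = 344/5
σ² = (344/5)/5 = 344/25

σ = √(344/25) ≈ 3.7094


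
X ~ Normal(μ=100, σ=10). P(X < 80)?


z = (80-100)/10 = -2.0
P(Z < -2.0) = 0.0228

P(X < 80) ≈ 0.0228


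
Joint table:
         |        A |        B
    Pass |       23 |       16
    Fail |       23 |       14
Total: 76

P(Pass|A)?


P(Pass|A) = 23/(23+23) = 23/46 = 1/2

P = 1/2 ≈ 50.00%


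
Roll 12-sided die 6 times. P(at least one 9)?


P(no 9)^6 = (11/12)^6 = 1771561/2985984
P(≥1) = 1 - 1771561/2985984 = 1214423/2985984

P = 1214423/2985984 ≈ 40.67%


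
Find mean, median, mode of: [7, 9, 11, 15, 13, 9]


Sorted: [7, 9, 9, 11, 13, 15]
Mean = 64/6 = 32/3
Median = 10
Freq: {7: 1, 9: 2, 11: 1, 15: 1, 13: 1}
Mode: [9]

Mean=32/3, Median=10, Mode=9


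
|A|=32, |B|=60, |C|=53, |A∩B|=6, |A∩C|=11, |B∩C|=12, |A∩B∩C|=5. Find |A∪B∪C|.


|A∪B∪C| = 32+60+53-6-11-12+5 = 121

|A∪B∪C| = 121


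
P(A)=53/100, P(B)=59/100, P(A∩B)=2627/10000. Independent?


P(A)×P(B) = 3127/10000
P(A∩B) = 2627/10000
Not equal → NOT independent

No, not independent


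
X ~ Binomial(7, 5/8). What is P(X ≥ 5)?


P(X ≥ 5) = Σ P(X=i) for i=5..7
P(X=5) = 590625/2097152
P(X=6) = 328125/2097152
P(X=7) = 78125/2097152
Sum = 996875/2097152

P(X ≥ 5) = 996875/2097152 ≈ 47.53%


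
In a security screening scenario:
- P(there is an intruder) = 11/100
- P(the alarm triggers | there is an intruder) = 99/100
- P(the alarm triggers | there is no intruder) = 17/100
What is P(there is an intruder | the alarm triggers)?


Using Bayes' theorem:
P(A|B) = P(B|A)·P(A) / P(B)

P(the alarm triggers) = 99/100 × 11/100 + 17/100 × 89/100
= 1089/10000 + 1513/10000 = 1301/5000

P(there is an intruder|the alarm triggers) = (1089/10000) / (1301/5000) = 1089/2602

P(there is an intruder|the alarm triggers) = 1089/2602 ≈ 41.85%


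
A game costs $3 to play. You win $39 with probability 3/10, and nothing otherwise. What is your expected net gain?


E[gain] = (39-3)×3/10 + (-3)×7/10
= 54/5 - 21/10 = 87/10

Expected net gain = $87/10 ≈ $8.70


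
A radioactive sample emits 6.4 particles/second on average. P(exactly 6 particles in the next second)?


Poisson(λ=6.4): P(X=6) = e^(-λ)×λ^k/k!
= e^(-6.4) × 6.4^6 / 6!
≈ 0.001661557273 × 68719.476736 / 720 ≈ 0.158585

P(X=6) ≈ 0.158585 ≈ 15.86%


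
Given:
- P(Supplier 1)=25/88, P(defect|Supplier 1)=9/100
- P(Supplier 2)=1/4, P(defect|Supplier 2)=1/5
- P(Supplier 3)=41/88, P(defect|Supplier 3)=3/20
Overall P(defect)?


P(B) = Σ P(B|Aᵢ)×P(Aᵢ)
  9/100×25/88 = 9/352
  1/5×1/4 = 1/20
  3/20×41/88 = 123/1760
Sum = 8/55

P(defect) = 8/55 ≈ 14.55%


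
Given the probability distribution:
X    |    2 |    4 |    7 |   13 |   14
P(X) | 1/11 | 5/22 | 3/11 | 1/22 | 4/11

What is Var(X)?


E[X] = 191/22
E[X²] = 2119/22
Var(X) = E[X²] - (E[X])² = 2119/22 - 36481/484 = 10137/484

Var(X) = 10137/484 ≈ 20.9442


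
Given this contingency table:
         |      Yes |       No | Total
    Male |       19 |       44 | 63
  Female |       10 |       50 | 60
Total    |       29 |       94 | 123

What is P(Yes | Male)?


P(Yes | Male) = 19/(19+44) = 19/63

P(Yes|Male) = 19/63 ≈ 30.16%


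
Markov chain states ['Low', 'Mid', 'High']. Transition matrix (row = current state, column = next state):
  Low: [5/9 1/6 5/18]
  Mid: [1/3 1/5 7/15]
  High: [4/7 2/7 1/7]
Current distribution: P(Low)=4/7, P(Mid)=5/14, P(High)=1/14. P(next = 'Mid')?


P(next=Mid) = Σᵢ P(now=i)×P(i→Mid)
= 4/7×1/6 + 5/14×1/5 + 1/14×2/7
= 2/21 + 1/14 + 1/49 = 55/294

P = 55/294 ≈ 0.1871


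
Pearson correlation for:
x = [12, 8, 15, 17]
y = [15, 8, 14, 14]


n=4, Σx=52, Σy=51, Σxy=692, Σx²=722, Σy²=681
r = (4×692 - 52×51)/√((4×722 - 52²)(4×681 - 51²))
= 116/√(184×123) = 116/√22632 ≈ 116/150.4394 ≈ 0.7711

r ≈ 0.7711


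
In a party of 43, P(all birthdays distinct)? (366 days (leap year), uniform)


P(all different) = Π(366-i)/366 for i=0..42
= (366/366)×(365/366)×...×(324/366)
= 0.076637

P ≈ 0.0766 ≈ 7.66%


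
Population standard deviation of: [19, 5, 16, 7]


Mean = 47/4
  (19-47/4)²=841/16
  (5-47/4)²=729/16
  (16-47/4)²=289/16
  (7-47/4)²=361/16
Σ(x-μ)² = 555/4
σ² = (555/4)/4 = 555/16

σ = √(555/16) ≈ 5.8896


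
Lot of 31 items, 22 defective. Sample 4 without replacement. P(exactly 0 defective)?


Hypergeometric: C(22,0)×C(9,4)/C(31,4)
= 1×126/31465 = 18/4495

P(X=0) = 18/4495 ≈ 0.40%


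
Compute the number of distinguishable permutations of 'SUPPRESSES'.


Letters: 10, freq: {'S': 4, 'U': 1, 'P': 2, 'R': 1, 'E': 2}
10!/(4!×1!×2!×1!×2!) = 3628800/96 = 37800

37800


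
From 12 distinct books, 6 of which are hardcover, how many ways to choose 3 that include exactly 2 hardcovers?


Choose 2 of the 6 hardcovers and 1 of the other 6 books:
C(6,2)×C(6,1) = 15×6 = 90

90


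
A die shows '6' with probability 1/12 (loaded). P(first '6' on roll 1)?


Geometric: P(X=1) = (1-p)^(k-1)×p = (11/12)^0×1/12 = 1/12

P(X=1) = 1/12 ≈ 8.33%


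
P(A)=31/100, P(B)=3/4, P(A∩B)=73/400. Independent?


P(A)×P(B) = 93/400
P(A∩B) = 73/400
Not equal → NOT independent

No, not independent


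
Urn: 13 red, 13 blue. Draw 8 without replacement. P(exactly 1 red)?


Hypergeometric: C(13,1)×C(13,7)/C(26,8)
= 13×1716/1562275 = 156/10925

P(X=1) = 156/10925 ≈ 1.43%


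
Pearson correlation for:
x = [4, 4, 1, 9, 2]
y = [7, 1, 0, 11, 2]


n=5, Σx=20, Σy=21, Σxy=135, Σx²=118, Σy²=175
r = (5×135 - 20×21)/√((5×118 - 20²)(5×175 - 21²))
= 255/√(190×434) = 255/√82460 ≈ 255/287.1585 ≈ 0.8880

r ≈ 0.8880


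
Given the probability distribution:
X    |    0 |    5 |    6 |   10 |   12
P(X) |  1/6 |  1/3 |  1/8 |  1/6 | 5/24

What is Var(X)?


E[X] = 79/12
E[X²] = 119/2
Var(X) = E[X²] - (E[X])² = 119/2 - 6241/144 = 2327/144

Var(X) = 2327/144 ≈ 16.1597


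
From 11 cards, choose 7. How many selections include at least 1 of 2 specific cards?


Complement: C(11,7) - C(9,7) = 330 - 36 = 294

294


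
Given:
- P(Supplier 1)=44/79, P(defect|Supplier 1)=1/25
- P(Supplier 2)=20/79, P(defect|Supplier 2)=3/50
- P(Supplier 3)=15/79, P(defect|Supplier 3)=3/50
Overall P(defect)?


P(B) = Σ P(B|Aᵢ)×P(Aᵢ)
  1/25×44/79 = 44/1975
  3/50×20/79 = 6/395
  3/50×15/79 = 9/790
Sum = 193/3950

P(defect) = 193/3950 ≈ 4.89%


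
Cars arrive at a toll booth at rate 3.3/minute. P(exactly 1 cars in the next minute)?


Poisson(λ=3.3): P(X=1) = e^(-λ)×λ^k/k!
= e^(-3.3) × 3.3^1 / 1!
≈ 0.0368831674 × 3.3 / 1 ≈ 0.121714

P(X=1) ≈ 0.121714 ≈ 12.17%


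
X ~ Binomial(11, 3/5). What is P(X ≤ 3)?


P(X ≤ 3) = Σ P(X=i) for i=0..3
P(X=0) = 2048/48828125
P(X=1) = 33792/48828125
P(X=2) = 50688/9765625
P(X=3) = 228096/9765625
Sum = 285952/9765625

P(X ≤ 3) = 285952/9765625 ≈ 2.93%


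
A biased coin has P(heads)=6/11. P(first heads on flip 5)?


Geometric: P(X=5) = (1-p)^(k-1)×p = (5/11)^4×6/11 = 3750/161051

P(X=5) = 3750/161051 ≈ 2.33%


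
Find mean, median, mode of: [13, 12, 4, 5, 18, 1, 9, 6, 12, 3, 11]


Sorted: [1, 3, 4, 5, 6, 9, 11, 12, 12, 13, 18]
Mean = 94/11
Median = 9
Freq: {13: 1, 12: 2, 4: 1, 5: 1, 18: 1, 1: 1, 9: 1, 6: 1, 3: 1, 11: 1}
Mode: [12]

Mean=94/11, Median=9, Mode=12


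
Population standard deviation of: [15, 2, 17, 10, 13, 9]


Mean = 66/6 = 11
  (15-11)²=16
  (2-11)²=81
  (17-11)²=36
  (10-11)²=1
  (13-11)²=4
  (9-11)²=4
Σ(x-μ)² = 142
σ² = 142/6 = 71/3

σ = √(71/3) ≈ 4.8648


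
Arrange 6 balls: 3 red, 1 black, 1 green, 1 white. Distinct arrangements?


6!/(3!×1!×1!×1!) = 120

120


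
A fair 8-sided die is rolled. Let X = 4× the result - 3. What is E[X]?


E[die] = (1+8)/2 = 9/2
E[X] = 4×9/2 - 3 = 15

E[X] = 15


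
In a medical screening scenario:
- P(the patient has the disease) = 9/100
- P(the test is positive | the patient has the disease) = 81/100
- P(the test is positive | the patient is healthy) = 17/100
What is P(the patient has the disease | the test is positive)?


Using Bayes' theorem:
P(A|B) = P(B|A)·P(A) / P(B)

P(the test is positive) = 81/100 × 9/100 + 17/100 × 91/100
= 729/10000 + 1547/10000 = 569/2500

P(the patient has the disease|the test is positive) = (729/10000) / (569/2500) = 729/2276

P(the patient has the disease|the test is positive) = 729/2276 ≈ 32.03%


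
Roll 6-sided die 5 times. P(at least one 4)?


P(no 4)^5 = (5/6)^5 = 3125/7776
P(≥1) = 1 - 3125/7776 = 4651/7776

P = 4651/7776 ≈ 59.81%


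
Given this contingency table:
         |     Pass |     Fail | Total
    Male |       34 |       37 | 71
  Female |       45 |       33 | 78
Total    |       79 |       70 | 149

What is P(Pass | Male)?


P(Pass | Male) = 34/(34+37) = 34/71

P(Pass|Male) = 34/71 ≈ 47.89%


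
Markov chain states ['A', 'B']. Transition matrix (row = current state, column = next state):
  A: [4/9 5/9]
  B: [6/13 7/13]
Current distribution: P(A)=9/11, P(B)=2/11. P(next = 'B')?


P(next=B) = Σᵢ P(now=i)×P(i→B)
= 9/11×5/9 + 2/11×7/13
= 5/11 + 14/143 = 79/143

P = 79/143 ≈ 0.5524


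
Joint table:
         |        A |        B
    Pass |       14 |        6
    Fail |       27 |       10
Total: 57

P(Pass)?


P(Pass) = (14+6)/57 = 20/57

P(Pass) = 20/57 ≈ 35.09%


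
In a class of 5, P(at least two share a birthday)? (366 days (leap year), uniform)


P(all different) = Π(366-i)/366 for i=0..4
= 0.972938
P(match) = 1 - 0.972938 = 0.027062

P ≈ 0.0271 ≈ 2.71%


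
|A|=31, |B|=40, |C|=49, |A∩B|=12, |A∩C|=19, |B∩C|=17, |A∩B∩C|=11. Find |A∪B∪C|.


|A∪B∪C| = 31+40+49-12-19-17+11 = 83

|A∪B∪C| = 83


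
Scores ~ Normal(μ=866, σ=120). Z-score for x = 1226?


z = (x - μ)/σ = (1226 - 866)/120 = 3.0

z = 3.0


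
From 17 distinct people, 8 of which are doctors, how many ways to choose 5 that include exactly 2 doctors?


Choose 2 of the 8 doctors and 3 of the other 9 people:
C(8,2)×C(9,3) = 28×84 = 2352

2352


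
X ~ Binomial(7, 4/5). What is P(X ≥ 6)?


P(X ≥ 6) = Σ P(X=i) for i=6..7
P(X=6) = 28672/78125
P(X=7) = 16384/78125
Sum = 45056/78125

P(X ≥ 6) = 45056/78125 ≈ 57.67%


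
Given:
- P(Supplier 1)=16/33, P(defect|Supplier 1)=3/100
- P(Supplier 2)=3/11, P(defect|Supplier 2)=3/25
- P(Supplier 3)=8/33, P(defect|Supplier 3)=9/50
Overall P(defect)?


P(B) = Σ P(B|Aᵢ)×P(Aᵢ)
  3/100×16/33 = 4/275
  3/25×3/11 = 9/275
  9/50×8/33 = 12/275
Sum = 1/11

P(defect) = 1/11 ≈ 9.09%


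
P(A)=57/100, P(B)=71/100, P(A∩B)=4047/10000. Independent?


P(A)×P(B) = 4047/10000
P(A∩B) = 4047/10000
Equal ✓ → Independent

Yes, independent


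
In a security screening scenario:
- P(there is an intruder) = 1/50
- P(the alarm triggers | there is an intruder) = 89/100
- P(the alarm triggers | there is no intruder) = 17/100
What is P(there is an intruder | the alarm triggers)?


Using Bayes' theorem:
P(A|B) = P(B|A)·P(A) / P(B)

P(the alarm triggers) = 89/100 × 1/50 + 17/100 × 49/50
= 89/5000 + 833/5000 = 461/2500

P(there is an intruder|the alarm triggers) = (89/5000) / (461/2500) = 89/922

P(there is an intruder|the alarm triggers) = 89/922 ≈ 9.65%


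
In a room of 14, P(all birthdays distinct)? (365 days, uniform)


P(all different) = Π(365-i)/365 for i=0..13
= (365/365)×(364/365)×...×(352/365)
= 0.776897

P ≈ 0.7769 ≈ 77.69%


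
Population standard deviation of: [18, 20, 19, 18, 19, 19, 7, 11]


Mean = 131/8
  (18-131/8)²=169/64
  (20-131/8)²=841/64
  (19-131/8)²=441/64
  (18-131/8)²=169/64
  (19-131/8)²=441/64
  (19-131/8)²=441/64
  (7-131/8)²=5625/64
  (11-131/8)²=1849/64
Σ(x-μ)² = 1247/8
σ² = (1247/8)/8 = 1247/64

σ = √(1247/64) ≈ 4.4141


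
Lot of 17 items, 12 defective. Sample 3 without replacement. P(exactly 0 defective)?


Hypergeometric: C(12,0)×C(5,3)/C(17,3)
= 1×10/680 = 1/68

P(X=0) = 1/68 ≈ 1.47%


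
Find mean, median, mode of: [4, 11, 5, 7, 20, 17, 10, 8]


Sorted: [4, 5, 7, 8, 10, 11, 17, 20]
Mean = 82/8 = 41/4
Median = 9
Freq: {4: 1, 11: 1, 5: 1, 7: 1, 20: 1, 17: 1, 10: 1, 8: 1}
Mode: No mode

Mean=41/4, Median=9, Mode=No mode


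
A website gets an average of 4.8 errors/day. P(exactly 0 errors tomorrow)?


Poisson(λ=4.8): P(X=0) = e^(-λ)×λ^k/k!
= e^(-4.8) × 4.8^0 / 0!
≈ 0.008229747049 × 1 / 1 ≈ 0.008230

P(X=0) ≈ 0.008230 ≈ 0.82%


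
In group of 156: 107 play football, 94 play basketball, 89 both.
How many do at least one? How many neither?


|A∪B| = 107+94-89 = 112
Neither = 156-112 = 44

At least one: 112; Neither: 44


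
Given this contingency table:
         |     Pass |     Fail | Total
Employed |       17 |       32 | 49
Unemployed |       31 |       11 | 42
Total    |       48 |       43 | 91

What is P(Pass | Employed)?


P(Pass | Employed) = 17/(17+32) = 17/49

P(Pass|Employed) = 17/49 ≈ 34.69%


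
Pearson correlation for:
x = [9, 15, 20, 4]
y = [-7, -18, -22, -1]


n=4, Σx=48, Σy=-48, Σxy=-777, Σx²=722, Σy²=858
r = (4×(-777) - 48×(-48))/√((4×722 - 48²)(4×858 - (-48)²))
= -804/√(584×1128) = -804/√658752 ≈ -804/811.6354 ≈ -0.9906

r ≈ -0.9906


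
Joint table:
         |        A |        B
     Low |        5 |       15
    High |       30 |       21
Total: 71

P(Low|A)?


P(Low|A) = 5/(5+30) = 5/35 = 1/7

P = 1/7 ≈ 14.29%


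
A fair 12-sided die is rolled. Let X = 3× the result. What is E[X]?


E[die] = (1+12)/2 = 13/2
E[X] = 3 × 13/2 = 39/2

E[X] = 39/2


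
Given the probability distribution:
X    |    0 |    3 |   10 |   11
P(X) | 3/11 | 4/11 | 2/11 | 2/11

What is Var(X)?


E[X] = 54/11
E[X²] = 478/11
Var(X) = E[X²] - (E[X])² = 478/11 - 2916/121 = 2342/121

Var(X) = 2342/121 ≈ 19.3554
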